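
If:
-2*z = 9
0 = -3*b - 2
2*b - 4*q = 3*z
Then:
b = -2/3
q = 73/24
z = -9/2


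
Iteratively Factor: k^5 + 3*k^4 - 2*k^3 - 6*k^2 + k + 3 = (k - 1)*(k^4 + 4*k^3 + 2*k^2 - 4*k - 3) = (k - 1)*(k + 3)*(k^3 + k^2 - k - 1) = (k - 1)*(k + 1)*(k + 3)*(k^2 - 1) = (k - 1)*(k + 1)^2*(k + 3)*(k - 1)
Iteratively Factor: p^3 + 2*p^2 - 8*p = (p + 4)*(p^2 - 2*p) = (p - 2)*(p + 4)*(p)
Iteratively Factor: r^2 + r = (r)*(r + 1)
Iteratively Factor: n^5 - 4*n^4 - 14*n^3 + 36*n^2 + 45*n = (n + 3)*(n^4 - 7*n^3 + 7*n^2 + 15*n) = (n + 1)*(n + 3)*(n^3 - 8*n^2 + 15*n) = n*(n + 1)*(n + 3)*(n^2 - 8*n + 15) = n*(n - 3)*(n + 1)*(n + 3)*(n - 5)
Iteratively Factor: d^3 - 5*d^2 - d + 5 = (d + 1)*(d^2 - 6*d + 5) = (d - 1)*(d + 1)*(d - 5)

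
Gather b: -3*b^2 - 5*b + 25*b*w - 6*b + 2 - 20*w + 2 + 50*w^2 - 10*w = -3*b^2 + b*(25*w - 11) + 50*w^2 - 30*w + 4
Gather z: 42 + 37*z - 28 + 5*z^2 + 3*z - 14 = 5*z^2 + 40*z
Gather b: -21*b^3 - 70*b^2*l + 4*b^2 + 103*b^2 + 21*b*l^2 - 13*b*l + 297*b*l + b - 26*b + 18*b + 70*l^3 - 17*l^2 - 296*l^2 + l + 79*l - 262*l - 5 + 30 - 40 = -21*b^3 + b^2*(107 - 70*l) + b*(21*l^2 + 284*l - 7) + 70*l^3 - 313*l^2 - 182*l - 15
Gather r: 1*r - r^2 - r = -r^2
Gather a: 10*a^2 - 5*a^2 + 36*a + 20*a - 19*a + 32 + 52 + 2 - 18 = 5*a^2 + 37*a + 68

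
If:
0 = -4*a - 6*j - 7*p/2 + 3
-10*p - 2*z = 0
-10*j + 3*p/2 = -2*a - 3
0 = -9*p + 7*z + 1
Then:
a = 11/52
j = 791/2288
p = 1/44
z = -5/44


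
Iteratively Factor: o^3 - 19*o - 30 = (o + 2)*(o^2 - 2*o - 15) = (o + 2)*(o + 3)*(o - 5)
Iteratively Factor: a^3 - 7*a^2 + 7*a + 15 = (a - 5)*(a^2 - 2*a - 3) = (a - 5)*(a - 3)*(a + 1)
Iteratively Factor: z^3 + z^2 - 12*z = (z - 3)*(z^2 + 4*z) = z*(z - 3)*(z + 4)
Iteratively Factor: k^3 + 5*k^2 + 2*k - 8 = (k + 2)*(k^2 + 3*k - 4) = (k + 2)*(k + 4)*(k - 1)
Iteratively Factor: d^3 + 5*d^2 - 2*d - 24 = (d + 3)*(d^2 + 2*d - 8) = (d - 2)*(d + 3)*(d + 4)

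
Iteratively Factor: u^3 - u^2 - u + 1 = (u - 1)*(u^2 - 1) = (u - 1)*(u + 1)*(u - 1)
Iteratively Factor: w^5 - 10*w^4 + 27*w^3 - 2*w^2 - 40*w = (w - 5)*(w^4 - 5*w^3 + 2*w^2 + 8*w) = (w - 5)*(w + 1)*(w^3 - 6*w^2 + 8*w) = w*(w - 5)*(w + 1)*(w^2 - 6*w + 8) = w*(w - 5)*(w - 4)*(w + 1)*(w - 2)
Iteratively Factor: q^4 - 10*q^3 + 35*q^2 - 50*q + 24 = (q - 3)*(q^3 - 7*q^2 + 14*q - 8) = (q - 3)*(q - 2)*(q^2 - 5*q + 4) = (q - 4)*(q - 3)*(q - 2)*(q - 1)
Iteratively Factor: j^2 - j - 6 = (j + 2)*(j - 3)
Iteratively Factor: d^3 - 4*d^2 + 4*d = (d - 2)*(d^2 - 2*d) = (d - 2)^2*(d)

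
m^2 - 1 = (m - 1)*(m + 1)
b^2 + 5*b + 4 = (b + 1)*(b + 4)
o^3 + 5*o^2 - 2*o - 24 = (o - 2)*(o + 3)*(o + 4)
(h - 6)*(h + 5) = h^2 - h - 30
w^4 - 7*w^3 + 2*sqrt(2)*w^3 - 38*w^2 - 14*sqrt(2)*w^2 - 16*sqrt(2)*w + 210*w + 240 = (w - 8)*(w + 1)*(w - 3*sqrt(2))*(w + 5*sqrt(2))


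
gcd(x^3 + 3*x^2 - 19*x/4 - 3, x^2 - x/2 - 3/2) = x - 3/2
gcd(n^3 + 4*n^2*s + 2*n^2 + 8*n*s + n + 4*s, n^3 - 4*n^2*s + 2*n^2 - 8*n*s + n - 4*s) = n^2 + 2*n + 1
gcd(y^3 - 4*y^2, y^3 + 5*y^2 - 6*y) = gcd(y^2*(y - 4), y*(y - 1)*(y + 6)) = y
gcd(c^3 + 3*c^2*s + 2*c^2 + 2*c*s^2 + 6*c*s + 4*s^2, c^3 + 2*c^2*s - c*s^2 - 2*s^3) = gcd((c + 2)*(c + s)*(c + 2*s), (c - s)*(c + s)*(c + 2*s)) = c^2 + 3*c*s + 2*s^2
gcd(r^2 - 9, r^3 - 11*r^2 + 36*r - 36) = r - 3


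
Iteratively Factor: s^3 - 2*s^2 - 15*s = (s)*(s^2 - 2*s - 15) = s*(s - 5)*(s + 3)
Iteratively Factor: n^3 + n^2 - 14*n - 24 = (n + 3)*(n^2 - 2*n - 8) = (n - 4)*(n + 3)*(n + 2)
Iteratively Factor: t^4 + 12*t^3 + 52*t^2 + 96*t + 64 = (t + 4)*(t^3 + 8*t^2 + 20*t + 16) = (t + 2)*(t + 4)*(t^2 + 6*t + 8) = (t + 2)*(t + 4)^2*(t + 2)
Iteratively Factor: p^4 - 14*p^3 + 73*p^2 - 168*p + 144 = (p - 3)*(p^3 - 11*p^2 + 40*p - 48) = (p - 3)^2*(p^2 - 8*p + 16) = (p - 4)*(p - 3)^2*(p - 4)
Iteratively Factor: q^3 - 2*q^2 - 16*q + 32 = (q - 4)*(q^2 + 2*q - 8) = (q - 4)*(q - 2)*(q + 4)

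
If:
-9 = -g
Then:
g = 9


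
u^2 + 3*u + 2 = (u + 1)*(u + 2)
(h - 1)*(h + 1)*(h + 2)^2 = h^4 + 4*h^3 + 3*h^2 - 4*h - 4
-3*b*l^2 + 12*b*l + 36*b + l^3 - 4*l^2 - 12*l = (-3*b + l)*(l - 6)*(l + 2)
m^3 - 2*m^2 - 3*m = m*(m - 3)*(m + 1)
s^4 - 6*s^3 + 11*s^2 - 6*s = s*(s - 3)*(s - 2)*(s - 1)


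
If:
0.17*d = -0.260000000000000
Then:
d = -1.53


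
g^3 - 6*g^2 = g^2*(g - 6)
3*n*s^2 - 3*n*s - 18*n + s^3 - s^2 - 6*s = (3*n + s)*(s - 3)*(s + 2)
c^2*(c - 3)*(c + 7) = c^4 + 4*c^3 - 21*c^2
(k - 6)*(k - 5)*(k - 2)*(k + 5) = k^4 - 8*k^3 - 13*k^2 + 200*k - 300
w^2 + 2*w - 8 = (w - 2)*(w + 4)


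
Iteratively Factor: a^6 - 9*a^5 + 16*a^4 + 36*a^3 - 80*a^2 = (a)*(a^5 - 9*a^4 + 16*a^3 + 36*a^2 - 80*a) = a*(a - 2)*(a^4 - 7*a^3 + 2*a^2 + 40*a) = a*(a - 5)*(a - 2)*(a^3 - 2*a^2 - 8*a) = a*(a - 5)*(a - 4)*(a - 2)*(a^2 + 2*a) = a^2*(a - 5)*(a - 4)*(a - 2)*(a + 2)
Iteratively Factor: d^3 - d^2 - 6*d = (d - 3)*(d^2 + 2*d) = (d - 3)*(d + 2)*(d)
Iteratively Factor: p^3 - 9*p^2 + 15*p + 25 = (p - 5)*(p^2 - 4*p - 5) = (p - 5)^2*(p + 1)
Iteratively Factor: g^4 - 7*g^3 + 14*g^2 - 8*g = (g)*(g^3 - 7*g^2 + 14*g - 8) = g*(g - 4)*(g^2 - 3*g + 2) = g*(g - 4)*(g - 2)*(g - 1)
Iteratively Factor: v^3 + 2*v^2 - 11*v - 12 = (v - 3)*(v^2 + 5*v + 4) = (v - 3)*(v + 4)*(v + 1)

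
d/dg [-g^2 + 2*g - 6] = 2 - 2*g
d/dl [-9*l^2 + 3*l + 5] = 3 - 18*l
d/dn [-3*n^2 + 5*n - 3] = 5 - 6*n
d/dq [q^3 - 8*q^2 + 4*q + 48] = 3*q^2 - 16*q + 4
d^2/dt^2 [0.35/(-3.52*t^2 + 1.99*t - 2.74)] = (8.67328*t^2 - 4.90336*t - 0.35*(7.04*t - 1.99)*(14.08*t - 3.98) + 6.75136)/(3.52*t^2 - 1.99*t + 2.74)^3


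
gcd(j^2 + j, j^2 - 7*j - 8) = j + 1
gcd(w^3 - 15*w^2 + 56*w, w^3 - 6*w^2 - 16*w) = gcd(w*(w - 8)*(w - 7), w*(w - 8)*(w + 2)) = w^2 - 8*w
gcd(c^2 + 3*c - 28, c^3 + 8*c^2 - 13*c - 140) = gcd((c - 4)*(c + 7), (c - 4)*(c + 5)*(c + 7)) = c^2 + 3*c - 28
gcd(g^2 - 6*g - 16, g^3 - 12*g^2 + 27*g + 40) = g - 8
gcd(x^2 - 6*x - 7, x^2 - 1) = x + 1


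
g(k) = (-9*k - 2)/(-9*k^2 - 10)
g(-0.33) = -0.09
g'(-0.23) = 0.86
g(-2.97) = -0.28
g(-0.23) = -0.01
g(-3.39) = -0.25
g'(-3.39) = -0.06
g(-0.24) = -0.02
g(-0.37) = -0.12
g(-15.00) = -0.07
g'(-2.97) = -0.06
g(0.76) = 0.58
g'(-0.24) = 0.85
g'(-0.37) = 0.73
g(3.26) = 0.30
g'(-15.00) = 0.00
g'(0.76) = 0.07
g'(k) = 18*k*(-9*k - 2)/(-9*k^2 - 10)^2 - 9/(-9*k^2 - 10) = 9*(-9*k^2 - 4*k + 10)/(81*k^4 + 180*k^2 + 100)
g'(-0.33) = 0.77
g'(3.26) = -0.08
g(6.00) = 0.17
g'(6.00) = -0.03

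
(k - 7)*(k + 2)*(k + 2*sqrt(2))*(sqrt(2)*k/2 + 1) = sqrt(2)*k^4/2 - 5*sqrt(2)*k^3/2 + 3*k^3 - 15*k^2 - 5*sqrt(2)*k^2 - 42*k - 10*sqrt(2)*k - 28*sqrt(2)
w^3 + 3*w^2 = w^2*(w + 3)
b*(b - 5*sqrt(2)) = b^2 - 5*sqrt(2)*b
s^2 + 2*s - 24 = (s - 4)*(s + 6)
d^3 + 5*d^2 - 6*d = d*(d - 1)*(d + 6)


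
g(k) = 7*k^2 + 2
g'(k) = 14*k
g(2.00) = 30.00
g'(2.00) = 28.00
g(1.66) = 21.29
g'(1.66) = 23.24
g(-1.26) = 13.11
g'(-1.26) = -17.64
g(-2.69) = 52.65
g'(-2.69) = -37.66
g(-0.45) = 3.42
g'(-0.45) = -6.30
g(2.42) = 42.99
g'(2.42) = 33.88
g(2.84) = 58.46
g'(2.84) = 39.76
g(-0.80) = 6.48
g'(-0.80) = -11.20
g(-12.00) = 1010.00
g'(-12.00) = -168.00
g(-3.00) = 65.00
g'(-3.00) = -42.00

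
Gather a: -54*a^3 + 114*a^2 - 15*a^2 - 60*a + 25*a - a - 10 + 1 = -54*a^3 + 99*a^2 - 36*a - 9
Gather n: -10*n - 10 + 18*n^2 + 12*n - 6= 18*n^2 + 2*n - 16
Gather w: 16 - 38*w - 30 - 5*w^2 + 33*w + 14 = -5*w^2 - 5*w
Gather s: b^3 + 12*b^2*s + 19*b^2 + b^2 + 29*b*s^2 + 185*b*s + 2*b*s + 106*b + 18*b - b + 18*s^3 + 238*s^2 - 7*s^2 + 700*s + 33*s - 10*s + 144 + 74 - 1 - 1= b^3 + 20*b^2 + 123*b + 18*s^3 + s^2*(29*b + 231) + s*(12*b^2 + 187*b + 723) + 216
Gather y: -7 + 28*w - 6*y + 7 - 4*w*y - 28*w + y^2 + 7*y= y^2 + y*(1 - 4*w)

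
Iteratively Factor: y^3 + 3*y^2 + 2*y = (y)*(y^2 + 3*y + 2) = y*(y + 2)*(y + 1)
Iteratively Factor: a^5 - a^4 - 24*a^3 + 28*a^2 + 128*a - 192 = (a - 2)*(a^4 + a^3 - 22*a^2 - 16*a + 96) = (a - 2)*(a + 3)*(a^3 - 2*a^2 - 16*a + 32) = (a - 2)*(a + 3)*(a + 4)*(a^2 - 6*a + 8) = (a - 2)^2*(a + 3)*(a + 4)*(a - 4)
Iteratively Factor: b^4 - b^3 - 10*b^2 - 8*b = (b - 4)*(b^3 + 3*b^2 + 2*b) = (b - 4)*(b + 1)*(b^2 + 2*b) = b*(b - 4)*(b + 1)*(b + 2)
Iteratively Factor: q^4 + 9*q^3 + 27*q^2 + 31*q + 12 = (q + 1)*(q^3 + 8*q^2 + 19*q + 12) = (q + 1)^2*(q^2 + 7*q + 12) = (q + 1)^2*(q + 4)*(q + 3)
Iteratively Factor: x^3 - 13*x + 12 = (x - 1)*(x^2 + x - 12) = (x - 3)*(x - 1)*(x + 4)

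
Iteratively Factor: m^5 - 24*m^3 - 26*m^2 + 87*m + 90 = (m + 1)*(m^4 - m^3 - 23*m^2 - 3*m + 90) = (m - 2)*(m + 1)*(m^3 + m^2 - 21*m - 45) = (m - 2)*(m + 1)*(m + 3)*(m^2 - 2*m - 15) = (m - 2)*(m + 1)*(m + 3)^2*(m - 5)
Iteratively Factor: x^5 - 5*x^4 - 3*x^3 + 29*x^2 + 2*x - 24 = (x - 4)*(x^4 - x^3 - 7*x^2 + x + 6) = (x - 4)*(x + 2)*(x^3 - 3*x^2 - x + 3) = (x - 4)*(x - 1)*(x + 2)*(x^2 - 2*x - 3) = (x - 4)*(x - 3)*(x - 1)*(x + 2)*(x + 1)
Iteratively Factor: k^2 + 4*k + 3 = (k + 1)*(k + 3)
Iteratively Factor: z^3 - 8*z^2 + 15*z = (z - 5)*(z^2 - 3*z) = z*(z - 5)*(z - 3)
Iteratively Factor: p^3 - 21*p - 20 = (p - 5)*(p^2 + 5*p + 4) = (p - 5)*(p + 4)*(p + 1)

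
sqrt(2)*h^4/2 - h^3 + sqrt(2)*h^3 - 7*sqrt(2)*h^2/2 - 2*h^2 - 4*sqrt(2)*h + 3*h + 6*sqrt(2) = (h - 1)*(h + 3)*(h - 2*sqrt(2))*(sqrt(2)*h/2 + 1)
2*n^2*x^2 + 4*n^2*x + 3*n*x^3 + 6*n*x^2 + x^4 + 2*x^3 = x*(n + x)*(2*n + x)*(x + 2)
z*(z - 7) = z^2 - 7*z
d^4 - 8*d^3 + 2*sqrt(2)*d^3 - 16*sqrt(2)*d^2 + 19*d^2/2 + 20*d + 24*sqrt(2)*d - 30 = (d - 6)*(d - 2)*(d - sqrt(2)/2)*(d + 5*sqrt(2)/2)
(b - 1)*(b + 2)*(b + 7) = b^3 + 8*b^2 + 5*b - 14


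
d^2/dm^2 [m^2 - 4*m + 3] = 2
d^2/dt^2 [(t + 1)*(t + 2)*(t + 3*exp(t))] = 3*t^2*exp(t) + 21*t*exp(t) + 6*t + 30*exp(t) + 6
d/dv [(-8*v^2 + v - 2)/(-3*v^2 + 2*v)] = (-13*v^2 - 12*v + 4)/(v^2*(9*v^2 - 12*v + 4))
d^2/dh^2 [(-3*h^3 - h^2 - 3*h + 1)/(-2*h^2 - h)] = 2*(13*h^3 - 12*h^2 - 6*h - 1)/(h^3*(8*h^3 + 12*h^2 + 6*h + 1))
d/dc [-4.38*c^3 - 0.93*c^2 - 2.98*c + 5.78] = -13.14*c^2 - 1.86*c - 2.98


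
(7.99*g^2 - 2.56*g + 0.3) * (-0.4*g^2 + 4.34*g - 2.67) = -3.196*g^4 + 35.7006*g^3 - 32.5637*g^2 + 8.1372*g - 0.801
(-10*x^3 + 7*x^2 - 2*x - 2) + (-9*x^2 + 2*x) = -10*x^3 - 2*x^2 - 2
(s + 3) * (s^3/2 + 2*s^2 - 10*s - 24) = s^4/2 + 7*s^3/2 - 4*s^2 - 54*s - 72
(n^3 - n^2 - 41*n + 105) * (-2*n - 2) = -2*n^4 + 84*n^2 - 128*n - 210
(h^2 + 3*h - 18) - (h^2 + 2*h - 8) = h - 10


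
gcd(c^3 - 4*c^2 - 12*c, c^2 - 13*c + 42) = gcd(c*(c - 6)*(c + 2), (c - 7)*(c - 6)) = c - 6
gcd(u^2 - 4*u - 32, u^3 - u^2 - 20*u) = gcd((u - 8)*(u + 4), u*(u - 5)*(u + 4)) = u + 4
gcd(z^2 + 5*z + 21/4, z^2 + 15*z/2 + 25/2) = 1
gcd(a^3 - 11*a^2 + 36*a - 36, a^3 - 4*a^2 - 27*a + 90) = a^2 - 9*a + 18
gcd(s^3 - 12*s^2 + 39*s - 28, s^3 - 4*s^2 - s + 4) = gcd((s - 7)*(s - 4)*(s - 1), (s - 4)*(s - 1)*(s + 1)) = s^2 - 5*s + 4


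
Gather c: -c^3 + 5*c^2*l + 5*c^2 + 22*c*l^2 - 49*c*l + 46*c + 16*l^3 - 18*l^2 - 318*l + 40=-c^3 + c^2*(5*l + 5) + c*(22*l^2 - 49*l + 46) + 16*l^3 - 18*l^2 - 318*l + 40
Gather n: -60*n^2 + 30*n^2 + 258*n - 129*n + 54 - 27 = -30*n^2 + 129*n + 27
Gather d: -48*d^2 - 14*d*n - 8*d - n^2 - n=-48*d^2 + d*(-14*n - 8) - n^2 - n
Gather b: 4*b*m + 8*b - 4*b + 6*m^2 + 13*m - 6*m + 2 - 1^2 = b*(4*m + 4) + 6*m^2 + 7*m + 1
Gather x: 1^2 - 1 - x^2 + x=-x^2 + x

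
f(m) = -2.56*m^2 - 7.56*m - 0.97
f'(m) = -5.12*m - 7.56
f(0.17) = -2.33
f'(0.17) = -8.43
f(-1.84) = 4.27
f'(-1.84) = 1.86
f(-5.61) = -39.13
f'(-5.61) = 21.16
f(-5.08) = -28.63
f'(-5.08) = 18.45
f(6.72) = -167.38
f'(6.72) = -41.97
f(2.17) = -29.43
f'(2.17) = -18.67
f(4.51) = -87.14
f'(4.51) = -30.65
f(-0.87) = 3.67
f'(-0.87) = -3.11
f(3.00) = -46.69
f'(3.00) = -22.92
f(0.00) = -0.97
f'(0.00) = -7.56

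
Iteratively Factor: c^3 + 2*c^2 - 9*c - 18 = (c + 2)*(c^2 - 9) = (c + 2)*(c + 3)*(c - 3)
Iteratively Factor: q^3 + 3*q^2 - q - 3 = (q - 1)*(q^2 + 4*q + 3) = (q - 1)*(q + 3)*(q + 1)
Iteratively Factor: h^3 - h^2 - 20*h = (h - 5)*(h^2 + 4*h) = h*(h - 5)*(h + 4)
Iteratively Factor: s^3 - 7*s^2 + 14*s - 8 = (s - 1)*(s^2 - 6*s + 8) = (s - 4)*(s - 1)*(s - 2)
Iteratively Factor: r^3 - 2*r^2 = (r)*(r^2 - 2*r) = r^2*(r - 2)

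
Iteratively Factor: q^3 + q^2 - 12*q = (q + 4)*(q^2 - 3*q) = (q - 3)*(q + 4)*(q)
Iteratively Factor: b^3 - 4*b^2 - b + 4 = (b + 1)*(b^2 - 5*b + 4) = (b - 1)*(b + 1)*(b - 4)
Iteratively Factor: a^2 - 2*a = (a)*(a - 2)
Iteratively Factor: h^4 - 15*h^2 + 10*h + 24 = (h + 1)*(h^3 - h^2 - 14*h + 24) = (h + 1)*(h + 4)*(h^2 - 5*h + 6) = (h - 3)*(h + 1)*(h + 4)*(h - 2)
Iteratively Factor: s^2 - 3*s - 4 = (s - 4)*(s + 1)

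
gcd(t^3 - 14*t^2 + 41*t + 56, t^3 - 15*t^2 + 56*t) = t^2 - 15*t + 56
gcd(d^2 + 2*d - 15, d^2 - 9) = d - 3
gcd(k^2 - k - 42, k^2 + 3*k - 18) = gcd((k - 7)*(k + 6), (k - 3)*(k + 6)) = k + 6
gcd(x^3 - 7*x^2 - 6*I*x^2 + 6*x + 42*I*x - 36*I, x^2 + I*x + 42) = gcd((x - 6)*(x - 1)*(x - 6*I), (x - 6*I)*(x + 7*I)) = x - 6*I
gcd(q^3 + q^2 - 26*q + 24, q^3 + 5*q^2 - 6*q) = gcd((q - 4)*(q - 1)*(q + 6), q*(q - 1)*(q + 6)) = q^2 + 5*q - 6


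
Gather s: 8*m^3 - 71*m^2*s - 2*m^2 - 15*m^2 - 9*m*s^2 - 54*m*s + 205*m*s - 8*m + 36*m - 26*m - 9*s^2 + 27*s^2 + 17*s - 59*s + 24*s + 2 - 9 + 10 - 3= 8*m^3 - 17*m^2 + 2*m + s^2*(18 - 9*m) + s*(-71*m^2 + 151*m - 18)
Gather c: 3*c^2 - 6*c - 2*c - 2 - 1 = 3*c^2 - 8*c - 3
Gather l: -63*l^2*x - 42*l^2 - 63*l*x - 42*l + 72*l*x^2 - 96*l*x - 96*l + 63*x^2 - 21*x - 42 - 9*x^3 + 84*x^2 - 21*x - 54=l^2*(-63*x - 42) + l*(72*x^2 - 159*x - 138) - 9*x^3 + 147*x^2 - 42*x - 96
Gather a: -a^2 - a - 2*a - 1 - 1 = -a^2 - 3*a - 2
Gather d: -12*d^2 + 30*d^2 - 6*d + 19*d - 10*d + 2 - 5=18*d^2 + 3*d - 3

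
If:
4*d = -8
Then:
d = -2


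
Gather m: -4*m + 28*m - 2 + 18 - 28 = 24*m - 12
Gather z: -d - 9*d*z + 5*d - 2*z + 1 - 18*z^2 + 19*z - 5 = 4*d - 18*z^2 + z*(17 - 9*d) - 4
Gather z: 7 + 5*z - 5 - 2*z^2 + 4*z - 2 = -2*z^2 + 9*z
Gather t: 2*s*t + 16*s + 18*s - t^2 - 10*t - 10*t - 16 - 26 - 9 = 34*s - t^2 + t*(2*s - 20) - 51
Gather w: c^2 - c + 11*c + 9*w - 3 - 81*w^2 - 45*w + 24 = c^2 + 10*c - 81*w^2 - 36*w + 21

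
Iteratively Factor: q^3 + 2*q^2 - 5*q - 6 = (q + 3)*(q^2 - q - 2) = (q + 1)*(q + 3)*(q - 2)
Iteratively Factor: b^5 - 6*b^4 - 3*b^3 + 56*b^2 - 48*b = (b)*(b^4 - 6*b^3 - 3*b^2 + 56*b - 48) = b*(b - 1)*(b^3 - 5*b^2 - 8*b + 48) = b*(b - 4)*(b - 1)*(b^2 - b - 12) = b*(b - 4)^2*(b - 1)*(b + 3)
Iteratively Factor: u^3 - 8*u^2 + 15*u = (u)*(u^2 - 8*u + 15) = u*(u - 3)*(u - 5)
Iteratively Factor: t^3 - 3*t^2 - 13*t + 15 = (t + 3)*(t^2 - 6*t + 5) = (t - 1)*(t + 3)*(t - 5)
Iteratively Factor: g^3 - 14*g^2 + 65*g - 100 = (g - 4)*(g^2 - 10*g + 25) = (g - 5)*(g - 4)*(g - 5)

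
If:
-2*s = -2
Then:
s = 1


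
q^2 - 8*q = q*(q - 8)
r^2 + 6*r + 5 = (r + 1)*(r + 5)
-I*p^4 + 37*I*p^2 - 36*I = (p - 6)*(p - 1)*(p + 6)*(-I*p - I)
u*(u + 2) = u^2 + 2*u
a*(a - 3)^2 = a^3 - 6*a^2 + 9*a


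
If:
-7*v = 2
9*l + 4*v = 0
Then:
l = 8/63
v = -2/7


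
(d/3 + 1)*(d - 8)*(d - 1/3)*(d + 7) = d^4/3 + 5*d^3/9 - 179*d^2/9 - 445*d/9 + 56/3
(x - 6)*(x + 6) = x^2 - 36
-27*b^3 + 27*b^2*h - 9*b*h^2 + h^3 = (-3*b + h)^3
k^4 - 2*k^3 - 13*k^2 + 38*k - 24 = (k - 3)*(k - 2)*(k - 1)*(k + 4)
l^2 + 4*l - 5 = (l - 1)*(l + 5)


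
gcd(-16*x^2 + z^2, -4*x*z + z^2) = 4*x - z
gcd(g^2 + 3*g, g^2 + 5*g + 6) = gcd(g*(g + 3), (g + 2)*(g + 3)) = g + 3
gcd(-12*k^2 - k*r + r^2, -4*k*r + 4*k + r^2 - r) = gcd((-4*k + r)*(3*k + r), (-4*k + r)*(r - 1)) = -4*k + r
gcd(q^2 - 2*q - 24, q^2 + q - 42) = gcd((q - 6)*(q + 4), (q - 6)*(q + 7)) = q - 6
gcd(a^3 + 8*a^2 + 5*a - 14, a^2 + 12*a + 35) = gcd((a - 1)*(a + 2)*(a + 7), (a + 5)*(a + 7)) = a + 7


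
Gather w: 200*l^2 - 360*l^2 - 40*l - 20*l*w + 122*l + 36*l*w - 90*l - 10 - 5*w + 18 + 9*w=-160*l^2 - 8*l + w*(16*l + 4) + 8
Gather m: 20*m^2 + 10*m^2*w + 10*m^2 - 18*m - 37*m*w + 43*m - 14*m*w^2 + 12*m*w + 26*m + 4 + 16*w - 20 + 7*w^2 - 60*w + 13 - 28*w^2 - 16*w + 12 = m^2*(10*w + 30) + m*(-14*w^2 - 25*w + 51) - 21*w^2 - 60*w + 9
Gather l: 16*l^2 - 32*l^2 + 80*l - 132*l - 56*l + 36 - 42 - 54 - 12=-16*l^2 - 108*l - 72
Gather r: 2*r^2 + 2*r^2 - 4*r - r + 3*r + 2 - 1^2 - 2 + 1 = 4*r^2 - 2*r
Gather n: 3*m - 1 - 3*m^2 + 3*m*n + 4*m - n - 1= -3*m^2 + 7*m + n*(3*m - 1) - 2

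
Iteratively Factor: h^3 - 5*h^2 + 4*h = (h)*(h^2 - 5*h + 4) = h*(h - 1)*(h - 4)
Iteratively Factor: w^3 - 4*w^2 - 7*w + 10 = (w - 5)*(w^2 + w - 2) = (w - 5)*(w + 2)*(w - 1)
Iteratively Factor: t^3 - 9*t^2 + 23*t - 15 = (t - 5)*(t^2 - 4*t + 3) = (t - 5)*(t - 3)*(t - 1)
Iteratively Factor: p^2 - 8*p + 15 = (p - 5)*(p - 3)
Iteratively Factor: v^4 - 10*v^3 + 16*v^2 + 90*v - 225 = (v + 3)*(v^3 - 13*v^2 + 55*v - 75) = (v - 3)*(v + 3)*(v^2 - 10*v + 25) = (v - 5)*(v - 3)*(v + 3)*(v - 5)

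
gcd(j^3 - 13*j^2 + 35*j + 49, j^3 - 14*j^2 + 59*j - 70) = j - 7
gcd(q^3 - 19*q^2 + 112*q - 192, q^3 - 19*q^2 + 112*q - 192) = q^3 - 19*q^2 + 112*q - 192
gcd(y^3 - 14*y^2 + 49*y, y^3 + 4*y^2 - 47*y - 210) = y - 7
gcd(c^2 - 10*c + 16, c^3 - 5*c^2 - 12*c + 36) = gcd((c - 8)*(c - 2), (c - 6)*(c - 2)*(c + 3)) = c - 2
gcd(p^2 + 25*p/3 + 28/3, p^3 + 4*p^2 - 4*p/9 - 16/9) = 1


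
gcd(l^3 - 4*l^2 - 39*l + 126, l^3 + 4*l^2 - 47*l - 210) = l^2 - l - 42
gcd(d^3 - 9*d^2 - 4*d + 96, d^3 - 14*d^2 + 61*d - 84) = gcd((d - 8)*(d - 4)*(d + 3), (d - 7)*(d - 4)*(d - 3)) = d - 4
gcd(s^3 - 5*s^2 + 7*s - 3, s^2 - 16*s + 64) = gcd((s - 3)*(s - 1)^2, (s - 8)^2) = 1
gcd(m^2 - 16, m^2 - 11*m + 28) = m - 4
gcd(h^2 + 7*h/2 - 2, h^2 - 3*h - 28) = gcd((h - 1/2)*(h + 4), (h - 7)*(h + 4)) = h + 4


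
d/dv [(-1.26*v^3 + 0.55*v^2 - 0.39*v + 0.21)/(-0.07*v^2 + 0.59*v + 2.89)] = (0.0882*v^4 - 1.4868*v^3 - 10.627*v^2 + 3.2084*v - 1.251)/(0.0049*v^4 - 0.0826*v^3 - 0.0565000000000001*v^2 + 3.4102*v + 8.3521)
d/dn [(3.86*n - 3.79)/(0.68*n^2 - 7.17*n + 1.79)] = (-2.6248*n^2 + 5.1544*n - 20.2649)/(0.4624*n^4 - 9.7512*n^3 + 53.8433*n^2 - 25.6686*n + 3.2041)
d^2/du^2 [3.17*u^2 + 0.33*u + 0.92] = 6.34000000000000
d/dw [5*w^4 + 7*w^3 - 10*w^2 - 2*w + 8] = 20*w^3 + 21*w^2 - 20*w - 2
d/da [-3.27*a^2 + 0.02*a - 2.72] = 0.02 - 6.54*a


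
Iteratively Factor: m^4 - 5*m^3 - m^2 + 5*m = (m)*(m^3 - 5*m^2 - m + 5) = m*(m + 1)*(m^2 - 6*m + 5) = m*(m - 1)*(m + 1)*(m - 5)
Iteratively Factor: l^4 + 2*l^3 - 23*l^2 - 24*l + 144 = (l + 4)*(l^3 - 2*l^2 - 15*l + 36) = (l - 3)*(l + 4)*(l^2 + l - 12) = (l - 3)^2*(l + 4)*(l + 4)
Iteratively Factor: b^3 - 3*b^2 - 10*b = (b + 2)*(b^2 - 5*b) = (b - 5)*(b + 2)*(b)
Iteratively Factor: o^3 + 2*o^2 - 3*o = (o)*(o^2 + 2*o - 3) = o*(o - 1)*(o + 3)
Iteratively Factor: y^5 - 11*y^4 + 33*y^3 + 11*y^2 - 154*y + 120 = (y - 5)*(y^4 - 6*y^3 + 3*y^2 + 26*y - 24) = (y - 5)*(y - 3)*(y^3 - 3*y^2 - 6*y + 8) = (y - 5)*(y - 3)*(y + 2)*(y^2 - 5*y + 4) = (y - 5)*(y - 3)*(y - 1)*(y + 2)*(y - 4)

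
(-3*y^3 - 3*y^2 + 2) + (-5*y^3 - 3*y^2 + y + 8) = -8*y^3 - 6*y^2 + y + 10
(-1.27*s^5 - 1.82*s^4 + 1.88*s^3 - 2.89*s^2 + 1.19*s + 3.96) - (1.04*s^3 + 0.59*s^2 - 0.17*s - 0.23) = -1.27*s^5 - 1.82*s^4 + 0.84*s^3 - 3.48*s^2 + 1.36*s + 4.19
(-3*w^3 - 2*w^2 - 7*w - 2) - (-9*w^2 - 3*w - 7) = -3*w^3 + 7*w^2 - 4*w + 5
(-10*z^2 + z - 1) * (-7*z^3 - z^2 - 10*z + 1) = 70*z^5 + 3*z^4 + 106*z^3 - 19*z^2 + 11*z - 1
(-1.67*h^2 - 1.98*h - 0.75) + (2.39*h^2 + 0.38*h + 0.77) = 0.72*h^2 - 1.6*h + 0.02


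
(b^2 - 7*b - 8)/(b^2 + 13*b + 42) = (b^2 - 7*b - 8)/(b^2 + 13*b + 42)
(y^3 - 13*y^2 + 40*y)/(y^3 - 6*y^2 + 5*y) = (y - 8)/(y - 1)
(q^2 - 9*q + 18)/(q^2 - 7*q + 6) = (q - 3)/(q - 1)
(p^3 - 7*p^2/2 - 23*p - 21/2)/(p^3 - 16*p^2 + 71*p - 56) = (2*p^2 + 7*p + 3)/(2*(p^2 - 9*p + 8))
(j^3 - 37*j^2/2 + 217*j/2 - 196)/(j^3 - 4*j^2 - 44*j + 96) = (2*j^2 - 21*j + 49)/(2*(j^2 + 4*j - 12))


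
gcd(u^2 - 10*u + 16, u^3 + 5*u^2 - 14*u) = u - 2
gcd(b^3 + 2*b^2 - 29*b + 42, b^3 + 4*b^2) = 1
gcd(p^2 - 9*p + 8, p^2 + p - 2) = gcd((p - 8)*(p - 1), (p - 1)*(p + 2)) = p - 1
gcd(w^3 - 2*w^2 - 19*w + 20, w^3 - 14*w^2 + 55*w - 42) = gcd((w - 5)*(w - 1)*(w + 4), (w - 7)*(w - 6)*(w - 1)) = w - 1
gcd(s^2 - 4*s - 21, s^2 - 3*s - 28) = s - 7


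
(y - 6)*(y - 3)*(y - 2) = y^3 - 11*y^2 + 36*y - 36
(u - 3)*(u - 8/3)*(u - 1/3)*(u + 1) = u^4 - 5*u^3 + 35*u^2/9 + 65*u/9 - 8/3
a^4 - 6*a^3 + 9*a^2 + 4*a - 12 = (a - 3)*(a - 2)^2*(a + 1)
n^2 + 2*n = n*(n + 2)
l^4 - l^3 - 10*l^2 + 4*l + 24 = (l - 3)*(l - 2)*(l + 2)^2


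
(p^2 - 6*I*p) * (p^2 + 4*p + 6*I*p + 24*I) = p^4 + 4*p^3 + 36*p^2 + 144*p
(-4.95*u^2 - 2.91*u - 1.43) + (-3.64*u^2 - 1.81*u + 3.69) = -8.59*u^2 - 4.72*u + 2.26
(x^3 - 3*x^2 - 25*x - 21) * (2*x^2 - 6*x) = 2*x^5 - 12*x^4 - 32*x^3 + 108*x^2 + 126*x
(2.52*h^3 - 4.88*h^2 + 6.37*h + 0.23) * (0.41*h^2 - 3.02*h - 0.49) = 1.0332*h^5 - 9.6112*h^4 + 16.1145*h^3 - 16.7519*h^2 - 3.8159*h - 0.1127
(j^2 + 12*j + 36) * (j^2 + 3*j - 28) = j^4 + 15*j^3 + 44*j^2 - 228*j - 1008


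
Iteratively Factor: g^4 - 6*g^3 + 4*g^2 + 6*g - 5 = (g - 1)*(g^3 - 5*g^2 - g + 5) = (g - 5)*(g - 1)*(g^2 - 1) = (g - 5)*(g - 1)^2*(g + 1)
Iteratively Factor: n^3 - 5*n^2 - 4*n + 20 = (n - 5)*(n^2 - 4) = (n - 5)*(n - 2)*(n + 2)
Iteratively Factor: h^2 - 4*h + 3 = (h - 3)*(h - 1)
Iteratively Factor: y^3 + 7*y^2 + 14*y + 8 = (y + 4)*(y^2 + 3*y + 2) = (y + 1)*(y + 4)*(y + 2)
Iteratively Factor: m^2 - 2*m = (m - 2)*(m)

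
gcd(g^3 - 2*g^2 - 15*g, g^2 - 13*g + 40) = g - 5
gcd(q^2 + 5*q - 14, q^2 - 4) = q - 2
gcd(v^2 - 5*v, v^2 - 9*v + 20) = v - 5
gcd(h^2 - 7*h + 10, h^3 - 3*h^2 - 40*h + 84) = h - 2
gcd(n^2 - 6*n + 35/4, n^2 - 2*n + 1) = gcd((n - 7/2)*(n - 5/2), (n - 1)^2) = 1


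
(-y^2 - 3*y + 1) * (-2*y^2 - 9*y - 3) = 2*y^4 + 15*y^3 + 28*y^2 - 3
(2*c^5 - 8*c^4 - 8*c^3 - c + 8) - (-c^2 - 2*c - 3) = 2*c^5 - 8*c^4 - 8*c^3 + c^2 + c + 11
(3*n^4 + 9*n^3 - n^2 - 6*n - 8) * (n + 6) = 3*n^5 + 27*n^4 + 53*n^3 - 12*n^2 - 44*n - 48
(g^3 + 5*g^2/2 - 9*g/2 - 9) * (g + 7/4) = g^4 + 17*g^3/4 - g^2/8 - 135*g/8 - 63/4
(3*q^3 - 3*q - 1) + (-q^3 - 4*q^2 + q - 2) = 2*q^3 - 4*q^2 - 2*q - 3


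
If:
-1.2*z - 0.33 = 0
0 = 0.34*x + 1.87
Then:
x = -5.50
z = -0.28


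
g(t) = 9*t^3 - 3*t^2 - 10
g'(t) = 27*t^2 - 6*t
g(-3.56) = -454.08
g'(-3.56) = 363.55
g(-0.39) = -10.99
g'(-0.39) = 6.45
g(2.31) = 84.93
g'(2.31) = 130.21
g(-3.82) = -555.46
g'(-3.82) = 416.91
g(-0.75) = -15.48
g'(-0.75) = 19.69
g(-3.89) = -585.17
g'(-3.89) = 431.91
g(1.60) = 19.18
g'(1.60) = 59.52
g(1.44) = 10.65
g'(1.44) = 47.35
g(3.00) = 206.00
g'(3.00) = 225.00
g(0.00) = -10.00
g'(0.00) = 0.00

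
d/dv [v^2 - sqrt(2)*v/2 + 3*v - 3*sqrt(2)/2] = 2*v - sqrt(2)/2 + 3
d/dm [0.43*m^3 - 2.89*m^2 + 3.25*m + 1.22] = 1.29*m^2 - 5.78*m + 3.25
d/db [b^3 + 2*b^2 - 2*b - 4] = 3*b^2 + 4*b - 2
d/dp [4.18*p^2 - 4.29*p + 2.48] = 8.36*p - 4.29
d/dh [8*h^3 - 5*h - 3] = 24*h^2 - 5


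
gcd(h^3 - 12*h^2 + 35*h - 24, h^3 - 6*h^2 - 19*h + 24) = h^2 - 9*h + 8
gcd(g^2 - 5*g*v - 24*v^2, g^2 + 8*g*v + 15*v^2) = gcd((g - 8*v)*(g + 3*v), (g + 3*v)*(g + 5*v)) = g + 3*v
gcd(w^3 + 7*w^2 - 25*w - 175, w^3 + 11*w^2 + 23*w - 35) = w^2 + 12*w + 35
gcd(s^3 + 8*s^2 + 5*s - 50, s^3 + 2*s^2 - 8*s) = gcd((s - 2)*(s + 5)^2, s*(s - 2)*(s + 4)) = s - 2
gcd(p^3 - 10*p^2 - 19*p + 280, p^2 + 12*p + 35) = p + 5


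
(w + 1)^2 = w^2 + 2*w + 1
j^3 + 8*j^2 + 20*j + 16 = (j + 2)^2*(j + 4)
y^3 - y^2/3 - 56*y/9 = y*(y - 8/3)*(y + 7/3)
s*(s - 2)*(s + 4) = s^3 + 2*s^2 - 8*s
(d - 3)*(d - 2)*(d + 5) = d^3 - 19*d + 30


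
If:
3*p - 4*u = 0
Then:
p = 4*u/3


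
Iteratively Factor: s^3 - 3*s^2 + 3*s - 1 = (s - 1)*(s^2 - 2*s + 1) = (s - 1)^2*(s - 1)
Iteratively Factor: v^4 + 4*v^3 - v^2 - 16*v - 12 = (v + 1)*(v^3 + 3*v^2 - 4*v - 12) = (v + 1)*(v + 3)*(v^2 - 4) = (v + 1)*(v + 2)*(v + 3)*(v - 2)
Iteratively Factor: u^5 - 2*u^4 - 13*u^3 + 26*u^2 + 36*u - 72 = (u + 2)*(u^4 - 4*u^3 - 5*u^2 + 36*u - 36) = (u + 2)*(u + 3)*(u^3 - 7*u^2 + 16*u - 12) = (u - 2)*(u + 2)*(u + 3)*(u^2 - 5*u + 6) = (u - 2)^2*(u + 2)*(u + 3)*(u - 3)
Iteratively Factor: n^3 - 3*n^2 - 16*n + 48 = (n - 4)*(n^2 + n - 12) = (n - 4)*(n - 3)*(n + 4)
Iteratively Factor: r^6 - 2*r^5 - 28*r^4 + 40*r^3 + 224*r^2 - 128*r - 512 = (r - 2)*(r^5 - 28*r^3 - 16*r^2 + 192*r + 256) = (r - 4)*(r - 2)*(r^4 + 4*r^3 - 12*r^2 - 64*r - 64) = (r - 4)^2*(r - 2)*(r^3 + 8*r^2 + 20*r + 16) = (r - 4)^2*(r - 2)*(r + 2)*(r^2 + 6*r + 8) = (r - 4)^2*(r - 2)*(r + 2)*(r + 4)*(r + 2)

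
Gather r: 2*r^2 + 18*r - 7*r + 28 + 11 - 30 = 2*r^2 + 11*r + 9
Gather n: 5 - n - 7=-n - 2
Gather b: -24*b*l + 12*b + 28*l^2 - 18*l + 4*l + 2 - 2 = b*(12 - 24*l) + 28*l^2 - 14*l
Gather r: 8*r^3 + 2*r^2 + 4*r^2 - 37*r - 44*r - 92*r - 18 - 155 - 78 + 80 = 8*r^3 + 6*r^2 - 173*r - 171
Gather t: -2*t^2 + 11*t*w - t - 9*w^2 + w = -2*t^2 + t*(11*w - 1) - 9*w^2 + w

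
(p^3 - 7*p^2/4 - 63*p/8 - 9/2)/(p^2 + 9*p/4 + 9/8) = p - 4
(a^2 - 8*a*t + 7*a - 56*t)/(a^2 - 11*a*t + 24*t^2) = (-a - 7)/(-a + 3*t)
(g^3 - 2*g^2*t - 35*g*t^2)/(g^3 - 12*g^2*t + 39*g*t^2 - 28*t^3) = g*(g + 5*t)/(g^2 - 5*g*t + 4*t^2)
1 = 1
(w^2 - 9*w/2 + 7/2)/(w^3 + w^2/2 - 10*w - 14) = (w - 1)/(w^2 + 4*w + 4)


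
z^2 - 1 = (z - 1)*(z + 1)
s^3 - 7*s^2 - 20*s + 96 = (s - 8)*(s - 3)*(s + 4)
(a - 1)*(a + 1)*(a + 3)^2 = a^4 + 6*a^3 + 8*a^2 - 6*a - 9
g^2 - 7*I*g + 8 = (g - 8*I)*(g + I)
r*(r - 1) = r^2 - r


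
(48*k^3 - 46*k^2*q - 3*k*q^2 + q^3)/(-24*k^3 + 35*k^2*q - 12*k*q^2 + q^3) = (6*k + q)/(-3*k + q)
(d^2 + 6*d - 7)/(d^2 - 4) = (d^2 + 6*d - 7)/(d^2 - 4)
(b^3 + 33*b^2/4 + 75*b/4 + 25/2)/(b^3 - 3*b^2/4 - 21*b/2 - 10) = (b + 5)/(b - 4)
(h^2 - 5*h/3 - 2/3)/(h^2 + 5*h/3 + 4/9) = 3*(h - 2)/(3*h + 4)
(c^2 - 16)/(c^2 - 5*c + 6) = (c^2 - 16)/(c^2 - 5*c + 6)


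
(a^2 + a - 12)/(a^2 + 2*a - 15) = (a + 4)/(a + 5)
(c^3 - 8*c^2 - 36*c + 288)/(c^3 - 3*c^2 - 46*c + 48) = (c - 6)/(c - 1)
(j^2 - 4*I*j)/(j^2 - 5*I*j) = (j - 4*I)/(j - 5*I)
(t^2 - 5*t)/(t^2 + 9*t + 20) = t*(t - 5)/(t^2 + 9*t + 20)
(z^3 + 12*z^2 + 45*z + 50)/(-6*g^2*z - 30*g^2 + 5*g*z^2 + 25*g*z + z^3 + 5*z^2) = (z^2 + 7*z + 10)/(-6*g^2 + 5*g*z + z^2)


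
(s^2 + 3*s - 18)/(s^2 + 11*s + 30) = (s - 3)/(s + 5)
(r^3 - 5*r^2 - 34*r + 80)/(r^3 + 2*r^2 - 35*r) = (r^3 - 5*r^2 - 34*r + 80)/(r*(r^2 + 2*r - 35))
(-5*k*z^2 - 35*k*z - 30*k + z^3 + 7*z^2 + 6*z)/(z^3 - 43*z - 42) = (-5*k + z)/(z - 7)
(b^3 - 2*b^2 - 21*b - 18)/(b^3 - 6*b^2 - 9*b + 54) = (b + 1)/(b - 3)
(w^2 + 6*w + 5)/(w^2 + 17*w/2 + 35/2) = 2*(w + 1)/(2*w + 7)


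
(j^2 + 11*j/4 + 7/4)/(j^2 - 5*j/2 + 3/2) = (4*j^2 + 11*j + 7)/(2*(2*j^2 - 5*j + 3))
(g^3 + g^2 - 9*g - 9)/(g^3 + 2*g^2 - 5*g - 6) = (g - 3)/(g - 2)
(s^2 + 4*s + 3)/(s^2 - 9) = (s + 1)/(s - 3)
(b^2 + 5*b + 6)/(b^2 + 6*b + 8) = (b + 3)/(b + 4)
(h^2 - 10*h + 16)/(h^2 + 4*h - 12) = (h - 8)/(h + 6)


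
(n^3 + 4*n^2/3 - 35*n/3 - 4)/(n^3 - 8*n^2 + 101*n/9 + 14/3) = 3*(n^2 + n - 12)/(3*n^2 - 25*n + 42)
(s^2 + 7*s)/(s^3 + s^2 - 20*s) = (s + 7)/(s^2 + s - 20)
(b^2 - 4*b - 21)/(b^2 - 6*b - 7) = (b + 3)/(b + 1)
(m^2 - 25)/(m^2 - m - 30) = (m - 5)/(m - 6)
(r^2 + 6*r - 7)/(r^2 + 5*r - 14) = (r - 1)/(r - 2)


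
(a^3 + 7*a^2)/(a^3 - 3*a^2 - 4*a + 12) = a^2*(a + 7)/(a^3 - 3*a^2 - 4*a + 12)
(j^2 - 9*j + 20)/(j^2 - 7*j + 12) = (j - 5)/(j - 3)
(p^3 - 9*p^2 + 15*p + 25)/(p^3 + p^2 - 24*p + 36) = (p^3 - 9*p^2 + 15*p + 25)/(p^3 + p^2 - 24*p + 36)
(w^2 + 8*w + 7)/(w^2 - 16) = (w^2 + 8*w + 7)/(w^2 - 16)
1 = 1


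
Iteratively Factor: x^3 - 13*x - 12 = (x - 4)*(x^2 + 4*x + 3) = (x - 4)*(x + 3)*(x + 1)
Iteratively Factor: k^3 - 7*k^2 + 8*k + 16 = (k - 4)*(k^2 - 3*k - 4) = (k - 4)^2*(k + 1)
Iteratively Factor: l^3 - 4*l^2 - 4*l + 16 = (l - 2)*(l^2 - 2*l - 8) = (l - 2)*(l + 2)*(l - 4)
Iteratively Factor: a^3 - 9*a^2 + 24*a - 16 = (a - 1)*(a^2 - 8*a + 16) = (a - 4)*(a - 1)*(a - 4)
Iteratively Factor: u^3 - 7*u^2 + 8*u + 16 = (u - 4)*(u^2 - 3*u - 4) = (u - 4)^2*(u + 1)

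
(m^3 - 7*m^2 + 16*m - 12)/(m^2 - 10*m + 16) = (m^2 - 5*m + 6)/(m - 8)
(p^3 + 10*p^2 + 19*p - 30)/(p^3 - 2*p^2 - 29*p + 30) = (p + 6)/(p - 6)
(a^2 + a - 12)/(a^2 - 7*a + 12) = (a + 4)/(a - 4)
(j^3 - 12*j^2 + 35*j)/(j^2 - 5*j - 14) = j*(j - 5)/(j + 2)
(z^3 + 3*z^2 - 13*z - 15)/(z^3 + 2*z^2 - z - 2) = (z^2 + 2*z - 15)/(z^2 + z - 2)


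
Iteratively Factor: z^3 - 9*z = (z + 3)*(z^2 - 3*z) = (z - 3)*(z + 3)*(z)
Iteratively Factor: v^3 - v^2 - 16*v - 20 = (v + 2)*(v^2 - 3*v - 10) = (v - 5)*(v + 2)*(v + 2)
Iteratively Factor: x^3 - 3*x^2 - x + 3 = (x + 1)*(x^2 - 4*x + 3) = (x - 3)*(x + 1)*(x - 1)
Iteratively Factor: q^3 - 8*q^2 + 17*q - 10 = (q - 5)*(q^2 - 3*q + 2) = (q - 5)*(q - 1)*(q - 2)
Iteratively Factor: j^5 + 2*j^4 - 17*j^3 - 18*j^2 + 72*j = (j - 2)*(j^4 + 4*j^3 - 9*j^2 - 36*j) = (j - 3)*(j - 2)*(j^3 + 7*j^2 + 12*j) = j*(j - 3)*(j - 2)*(j^2 + 7*j + 12) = j*(j - 3)*(j - 2)*(j + 3)*(j + 4)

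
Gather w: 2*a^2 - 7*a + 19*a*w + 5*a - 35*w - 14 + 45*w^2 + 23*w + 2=2*a^2 - 2*a + 45*w^2 + w*(19*a - 12) - 12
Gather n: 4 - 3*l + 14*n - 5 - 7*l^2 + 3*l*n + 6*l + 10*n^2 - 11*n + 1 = -7*l^2 + 3*l + 10*n^2 + n*(3*l + 3)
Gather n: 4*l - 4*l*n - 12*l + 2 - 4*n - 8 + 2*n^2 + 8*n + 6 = -8*l + 2*n^2 + n*(4 - 4*l)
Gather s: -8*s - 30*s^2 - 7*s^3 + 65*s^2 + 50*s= -7*s^3 + 35*s^2 + 42*s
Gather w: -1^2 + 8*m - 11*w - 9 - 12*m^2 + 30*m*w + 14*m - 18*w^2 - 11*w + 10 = -12*m^2 + 22*m - 18*w^2 + w*(30*m - 22)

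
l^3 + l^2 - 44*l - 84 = (l - 7)*(l + 2)*(l + 6)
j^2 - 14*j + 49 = (j - 7)^2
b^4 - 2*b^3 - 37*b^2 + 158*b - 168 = (b - 4)*(b - 3)*(b - 2)*(b + 7)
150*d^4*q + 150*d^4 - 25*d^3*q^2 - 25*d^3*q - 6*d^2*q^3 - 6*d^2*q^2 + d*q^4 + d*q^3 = (-6*d + q)*(-5*d + q)*(5*d + q)*(d*q + d)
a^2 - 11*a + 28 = (a - 7)*(a - 4)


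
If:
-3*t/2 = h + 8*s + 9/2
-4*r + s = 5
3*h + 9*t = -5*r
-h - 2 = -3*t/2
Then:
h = -303/556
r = -789/556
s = -94/139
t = 809/834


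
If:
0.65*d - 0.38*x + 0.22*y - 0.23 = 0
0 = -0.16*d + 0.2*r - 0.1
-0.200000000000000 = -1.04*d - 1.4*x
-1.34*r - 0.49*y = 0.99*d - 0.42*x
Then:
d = -4.18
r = -2.84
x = 3.25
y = 19.00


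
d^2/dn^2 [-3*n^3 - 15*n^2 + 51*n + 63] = -18*n - 30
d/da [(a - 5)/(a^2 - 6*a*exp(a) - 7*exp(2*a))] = (a^2 - 6*a*exp(a) + 2*(a - 5)*(3*a*exp(a) - a + 7*exp(2*a) + 3*exp(a)) - 7*exp(2*a))/(-a^2 + 6*a*exp(a) + 7*exp(2*a))^2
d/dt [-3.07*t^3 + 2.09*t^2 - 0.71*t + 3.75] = -9.21*t^2 + 4.18*t - 0.71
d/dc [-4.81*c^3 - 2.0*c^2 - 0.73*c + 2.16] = -14.43*c^2 - 4.0*c - 0.73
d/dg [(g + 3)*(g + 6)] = 2*g + 9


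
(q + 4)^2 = q^2 + 8*q + 16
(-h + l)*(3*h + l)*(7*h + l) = -21*h^3 + 11*h^2*l + 9*h*l^2 + l^3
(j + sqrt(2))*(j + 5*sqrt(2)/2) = j^2 + 7*sqrt(2)*j/2 + 5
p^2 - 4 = (p - 2)*(p + 2)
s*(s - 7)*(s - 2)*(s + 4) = s^4 - 5*s^3 - 22*s^2 + 56*s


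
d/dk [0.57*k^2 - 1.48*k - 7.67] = 1.14*k - 1.48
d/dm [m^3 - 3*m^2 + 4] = 3*m*(m - 2)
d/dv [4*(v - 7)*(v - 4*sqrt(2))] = 8*v - 28 - 16*sqrt(2)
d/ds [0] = 0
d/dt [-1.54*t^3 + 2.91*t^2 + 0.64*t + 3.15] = -4.62*t^2 + 5.82*t + 0.64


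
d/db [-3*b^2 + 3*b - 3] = 3 - 6*b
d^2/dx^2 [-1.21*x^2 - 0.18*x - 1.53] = -2.42000000000000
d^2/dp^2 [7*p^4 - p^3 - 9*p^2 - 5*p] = 84*p^2 - 6*p - 18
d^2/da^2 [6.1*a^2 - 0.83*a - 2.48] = 12.2000000000000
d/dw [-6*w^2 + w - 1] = 1 - 12*w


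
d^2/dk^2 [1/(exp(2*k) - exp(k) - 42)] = ((1 - 4*exp(k))*(-exp(2*k) + exp(k) + 42) - 2*(2*exp(k) - 1)^2*exp(k))*exp(k)/(-exp(2*k) + exp(k) + 42)^3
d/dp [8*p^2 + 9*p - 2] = 16*p + 9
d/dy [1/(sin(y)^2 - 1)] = -2*sin(y)/cos(y)^3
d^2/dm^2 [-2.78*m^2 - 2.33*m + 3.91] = -5.56000000000000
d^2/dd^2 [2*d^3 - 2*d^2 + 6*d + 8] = 12*d - 4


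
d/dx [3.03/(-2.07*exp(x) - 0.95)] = 6.2721*exp(x)/(2.07*exp(x) + 0.95)^2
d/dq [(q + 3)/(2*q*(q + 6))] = (-q^2 - 6*q - 18)/(2*q^2*(q^2 + 12*q + 36))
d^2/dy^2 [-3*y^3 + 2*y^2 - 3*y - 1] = 4 - 18*y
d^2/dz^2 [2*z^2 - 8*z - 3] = 4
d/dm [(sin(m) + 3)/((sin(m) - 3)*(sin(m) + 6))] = (-6*sin(m) + cos(m)^2 - 28)*cos(m)/((sin(m) - 3)^2*(sin(m) + 6)^2)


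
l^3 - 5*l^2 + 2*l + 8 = (l - 4)*(l - 2)*(l + 1)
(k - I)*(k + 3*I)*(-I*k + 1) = -I*k^3 + 3*k^2 - I*k + 3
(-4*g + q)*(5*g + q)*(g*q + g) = -20*g^3*q - 20*g^3 + g^2*q^2 + g^2*q + g*q^3 + g*q^2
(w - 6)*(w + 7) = w^2 + w - 42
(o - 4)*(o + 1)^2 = o^3 - 2*o^2 - 7*o - 4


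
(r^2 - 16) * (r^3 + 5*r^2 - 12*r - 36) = r^5 + 5*r^4 - 28*r^3 - 116*r^2 + 192*r + 576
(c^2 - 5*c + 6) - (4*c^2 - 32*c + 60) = -3*c^2 + 27*c - 54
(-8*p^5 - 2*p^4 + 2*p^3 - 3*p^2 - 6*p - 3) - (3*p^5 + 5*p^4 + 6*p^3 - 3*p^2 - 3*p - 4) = -11*p^5 - 7*p^4 - 4*p^3 - 3*p + 1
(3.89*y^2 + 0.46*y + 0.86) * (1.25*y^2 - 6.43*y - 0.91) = 4.8625*y^4 - 24.4377*y^3 - 5.4227*y^2 - 5.9484*y - 0.7826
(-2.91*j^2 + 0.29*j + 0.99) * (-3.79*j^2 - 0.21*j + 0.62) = 11.0289*j^4 - 0.488*j^3 - 5.6172*j^2 - 0.0281*j + 0.6138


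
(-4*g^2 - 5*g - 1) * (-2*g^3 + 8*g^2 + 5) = 8*g^5 - 22*g^4 - 38*g^3 - 28*g^2 - 25*g - 5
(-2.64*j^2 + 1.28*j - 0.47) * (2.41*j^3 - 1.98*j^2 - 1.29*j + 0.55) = -6.3624*j^5 + 8.312*j^4 - 0.2615*j^3 - 2.1726*j^2 + 1.3103*j - 0.2585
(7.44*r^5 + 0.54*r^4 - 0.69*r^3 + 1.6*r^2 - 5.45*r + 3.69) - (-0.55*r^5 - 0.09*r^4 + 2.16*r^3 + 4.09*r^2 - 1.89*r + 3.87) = 7.99*r^5 + 0.63*r^4 - 2.85*r^3 - 2.49*r^2 - 3.56*r - 0.18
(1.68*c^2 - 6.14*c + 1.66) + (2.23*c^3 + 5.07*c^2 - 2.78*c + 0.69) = 2.23*c^3 + 6.75*c^2 - 8.92*c + 2.35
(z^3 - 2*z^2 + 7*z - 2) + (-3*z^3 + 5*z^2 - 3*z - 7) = -2*z^3 + 3*z^2 + 4*z - 9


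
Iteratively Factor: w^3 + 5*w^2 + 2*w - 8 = (w + 4)*(w^2 + w - 2) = (w + 2)*(w + 4)*(w - 1)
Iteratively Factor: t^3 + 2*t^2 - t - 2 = (t + 1)*(t^2 + t - 2) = (t + 1)*(t + 2)*(t - 1)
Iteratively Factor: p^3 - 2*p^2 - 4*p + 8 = (p + 2)*(p^2 - 4*p + 4) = (p - 2)*(p + 2)*(p - 2)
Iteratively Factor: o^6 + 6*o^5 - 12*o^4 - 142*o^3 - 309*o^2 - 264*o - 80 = (o + 4)*(o^5 + 2*o^4 - 20*o^3 - 62*o^2 - 61*o - 20) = (o + 1)*(o + 4)*(o^4 + o^3 - 21*o^2 - 41*o - 20) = (o - 5)*(o + 1)*(o + 4)*(o^3 + 6*o^2 + 9*o + 4) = (o - 5)*(o + 1)^2*(o + 4)*(o^2 + 5*o + 4) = (o - 5)*(o + 1)^2*(o + 4)^2*(o + 1)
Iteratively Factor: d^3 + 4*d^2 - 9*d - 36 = (d + 3)*(d^2 + d - 12) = (d - 3)*(d + 3)*(d + 4)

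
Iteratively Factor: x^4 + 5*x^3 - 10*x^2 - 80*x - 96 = (x + 3)*(x^3 + 2*x^2 - 16*x - 32) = (x - 4)*(x + 3)*(x^2 + 6*x + 8) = (x - 4)*(x + 2)*(x + 3)*(x + 4)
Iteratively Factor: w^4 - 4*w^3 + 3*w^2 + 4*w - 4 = (w + 1)*(w^3 - 5*w^2 + 8*w - 4) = (w - 2)*(w + 1)*(w^2 - 3*w + 2) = (w - 2)^2*(w + 1)*(w - 1)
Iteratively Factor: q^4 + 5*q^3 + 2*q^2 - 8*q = (q + 2)*(q^3 + 3*q^2 - 4*q) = (q - 1)*(q + 2)*(q^2 + 4*q) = (q - 1)*(q + 2)*(q + 4)*(q)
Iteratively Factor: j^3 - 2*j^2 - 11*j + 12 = (j - 1)*(j^2 - j - 12) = (j - 4)*(j - 1)*(j + 3)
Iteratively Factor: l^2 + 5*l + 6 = (l + 3)*(l + 2)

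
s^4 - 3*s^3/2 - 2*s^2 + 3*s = s*(s - 3/2)*(s - sqrt(2))*(s + sqrt(2))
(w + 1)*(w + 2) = w^2 + 3*w + 2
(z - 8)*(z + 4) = z^2 - 4*z - 32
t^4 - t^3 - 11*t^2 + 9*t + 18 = (t - 3)*(t - 2)*(t + 1)*(t + 3)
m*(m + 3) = m^2 + 3*m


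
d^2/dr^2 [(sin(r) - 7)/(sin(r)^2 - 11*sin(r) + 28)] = (-4*sin(r) + cos(r)^2 + 1)/(sin(r) - 4)^3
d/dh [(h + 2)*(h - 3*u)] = 2*h - 3*u + 2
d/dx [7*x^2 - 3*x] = 14*x - 3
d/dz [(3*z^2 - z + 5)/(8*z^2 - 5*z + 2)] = (-7*z^2 - 68*z + 23)/(64*z^4 - 80*z^3 + 57*z^2 - 20*z + 4)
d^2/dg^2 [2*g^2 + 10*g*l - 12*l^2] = 4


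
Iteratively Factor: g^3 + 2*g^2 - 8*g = (g)*(g^2 + 2*g - 8) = g*(g - 2)*(g + 4)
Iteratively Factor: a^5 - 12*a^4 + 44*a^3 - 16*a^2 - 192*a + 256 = (a - 4)*(a^4 - 8*a^3 + 12*a^2 + 32*a - 64) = (a - 4)*(a - 2)*(a^3 - 6*a^2 + 32) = (a - 4)^2*(a - 2)*(a^2 - 2*a - 8) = (a - 4)^2*(a - 2)*(a + 2)*(a - 4)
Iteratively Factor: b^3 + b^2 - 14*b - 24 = (b - 4)*(b^2 + 5*b + 6) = (b - 4)*(b + 3)*(b + 2)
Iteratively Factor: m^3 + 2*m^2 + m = (m + 1)*(m^2 + m) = (m + 1)^2*(m)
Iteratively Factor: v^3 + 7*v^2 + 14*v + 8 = (v + 4)*(v^2 + 3*v + 2) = (v + 2)*(v + 4)*(v + 1)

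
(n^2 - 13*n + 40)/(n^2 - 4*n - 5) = (n - 8)/(n + 1)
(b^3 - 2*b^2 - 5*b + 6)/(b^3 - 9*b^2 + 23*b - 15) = (b + 2)/(b - 5)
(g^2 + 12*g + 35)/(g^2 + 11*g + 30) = (g + 7)/(g + 6)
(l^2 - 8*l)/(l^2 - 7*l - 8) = l/(l + 1)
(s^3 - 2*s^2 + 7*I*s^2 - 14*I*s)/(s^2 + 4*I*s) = (s^2 + s*(-2 + 7*I) - 14*I)/(s + 4*I)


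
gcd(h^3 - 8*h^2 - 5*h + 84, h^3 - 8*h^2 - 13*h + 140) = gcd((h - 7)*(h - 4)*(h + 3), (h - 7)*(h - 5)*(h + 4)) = h - 7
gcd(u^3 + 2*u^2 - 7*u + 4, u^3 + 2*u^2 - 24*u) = 1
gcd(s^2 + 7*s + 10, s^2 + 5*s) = s + 5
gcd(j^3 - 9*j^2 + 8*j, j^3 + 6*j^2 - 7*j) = j^2 - j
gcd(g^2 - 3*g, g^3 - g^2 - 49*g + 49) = 1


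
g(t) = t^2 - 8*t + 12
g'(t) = 2*t - 8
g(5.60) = -1.44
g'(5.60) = 3.20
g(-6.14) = 98.82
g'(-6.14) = -20.28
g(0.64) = 7.29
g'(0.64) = -6.72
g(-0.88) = 19.81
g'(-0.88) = -9.76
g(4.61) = -3.63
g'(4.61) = 1.22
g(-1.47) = 25.92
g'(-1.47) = -10.94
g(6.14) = 0.58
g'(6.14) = 4.28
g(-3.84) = 57.47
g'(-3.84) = -15.68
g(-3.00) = 45.00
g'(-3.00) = -14.00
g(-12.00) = 252.00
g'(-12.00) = -32.00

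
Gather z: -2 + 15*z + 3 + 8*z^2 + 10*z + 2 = 8*z^2 + 25*z + 3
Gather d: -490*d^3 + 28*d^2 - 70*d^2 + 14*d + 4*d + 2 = -490*d^3 - 42*d^2 + 18*d + 2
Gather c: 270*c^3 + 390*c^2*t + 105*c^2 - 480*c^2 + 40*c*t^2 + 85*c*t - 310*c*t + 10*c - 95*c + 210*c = 270*c^3 + c^2*(390*t - 375) + c*(40*t^2 - 225*t + 125)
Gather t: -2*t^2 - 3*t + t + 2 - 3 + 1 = -2*t^2 - 2*t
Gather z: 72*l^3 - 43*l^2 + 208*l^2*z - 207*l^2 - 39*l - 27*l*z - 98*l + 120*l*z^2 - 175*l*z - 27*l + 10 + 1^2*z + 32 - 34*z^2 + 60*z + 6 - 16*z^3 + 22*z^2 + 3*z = 72*l^3 - 250*l^2 - 164*l - 16*z^3 + z^2*(120*l - 12) + z*(208*l^2 - 202*l + 64) + 48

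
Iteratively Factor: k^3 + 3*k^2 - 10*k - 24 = (k + 2)*(k^2 + k - 12) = (k + 2)*(k + 4)*(k - 3)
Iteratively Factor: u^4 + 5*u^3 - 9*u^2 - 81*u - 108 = (u + 3)*(u^3 + 2*u^2 - 15*u - 36) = (u - 4)*(u + 3)*(u^2 + 6*u + 9) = (u - 4)*(u + 3)^2*(u + 3)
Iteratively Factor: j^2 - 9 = (j + 3)*(j - 3)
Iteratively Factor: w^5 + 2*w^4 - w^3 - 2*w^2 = (w + 1)*(w^4 + w^3 - 2*w^2) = w*(w + 1)*(w^3 + w^2 - 2*w) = w^2*(w + 1)*(w^2 + w - 2) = w^2*(w + 1)*(w + 2)*(w - 1)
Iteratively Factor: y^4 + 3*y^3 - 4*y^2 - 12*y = (y + 2)*(y^3 + y^2 - 6*y) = y*(y + 2)*(y^2 + y - 6) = y*(y + 2)*(y + 3)*(y - 2)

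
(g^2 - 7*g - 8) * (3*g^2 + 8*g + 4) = 3*g^4 - 13*g^3 - 76*g^2 - 92*g - 32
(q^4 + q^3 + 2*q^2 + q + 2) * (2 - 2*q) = -2*q^5 - 2*q^3 + 2*q^2 - 2*q + 4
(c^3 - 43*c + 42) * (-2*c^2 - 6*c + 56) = -2*c^5 - 6*c^4 + 142*c^3 + 174*c^2 - 2660*c + 2352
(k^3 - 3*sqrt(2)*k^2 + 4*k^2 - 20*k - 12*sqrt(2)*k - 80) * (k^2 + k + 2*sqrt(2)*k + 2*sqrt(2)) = k^5 - sqrt(2)*k^4 + 5*k^4 - 28*k^3 - 5*sqrt(2)*k^3 - 160*k^2 - 44*sqrt(2)*k^2 - 200*sqrt(2)*k - 128*k - 160*sqrt(2)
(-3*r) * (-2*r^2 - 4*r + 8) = 6*r^3 + 12*r^2 - 24*r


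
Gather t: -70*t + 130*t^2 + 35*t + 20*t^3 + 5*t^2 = 20*t^3 + 135*t^2 - 35*t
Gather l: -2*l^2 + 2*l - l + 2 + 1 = -2*l^2 + l + 3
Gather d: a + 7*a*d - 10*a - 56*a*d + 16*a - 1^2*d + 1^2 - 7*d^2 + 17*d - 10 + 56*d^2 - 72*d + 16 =7*a + 49*d^2 + d*(-49*a - 56) + 7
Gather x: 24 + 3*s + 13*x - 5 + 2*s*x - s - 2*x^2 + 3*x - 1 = 2*s - 2*x^2 + x*(2*s + 16) + 18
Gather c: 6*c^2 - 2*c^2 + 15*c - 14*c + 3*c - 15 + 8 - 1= 4*c^2 + 4*c - 8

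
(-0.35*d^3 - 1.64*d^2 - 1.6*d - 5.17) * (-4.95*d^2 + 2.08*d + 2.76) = 1.7325*d^5 + 7.39*d^4 + 3.5428*d^3 + 17.7371*d^2 - 15.1696*d - 14.2692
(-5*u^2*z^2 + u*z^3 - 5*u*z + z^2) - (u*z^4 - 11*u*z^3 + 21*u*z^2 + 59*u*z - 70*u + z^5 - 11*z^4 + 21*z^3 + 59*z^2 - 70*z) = -5*u^2*z^2 - u*z^4 + 12*u*z^3 - 21*u*z^2 - 64*u*z + 70*u - z^5 + 11*z^4 - 21*z^3 - 58*z^2 + 70*z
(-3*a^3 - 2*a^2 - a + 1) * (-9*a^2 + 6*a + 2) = 27*a^5 - 9*a^3 - 19*a^2 + 4*a + 2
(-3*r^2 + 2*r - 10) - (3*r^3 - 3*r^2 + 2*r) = -3*r^3 - 10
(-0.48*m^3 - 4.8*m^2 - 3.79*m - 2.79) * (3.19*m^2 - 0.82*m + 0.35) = -1.5312*m^5 - 14.9184*m^4 - 8.3221*m^3 - 7.4723*m^2 + 0.9613*m - 0.9765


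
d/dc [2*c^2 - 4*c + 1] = 4*c - 4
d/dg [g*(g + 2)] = 2*g + 2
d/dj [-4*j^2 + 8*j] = 8 - 8*j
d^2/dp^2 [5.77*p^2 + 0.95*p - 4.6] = 11.5400000000000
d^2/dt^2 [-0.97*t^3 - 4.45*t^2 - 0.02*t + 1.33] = -5.82*t - 8.9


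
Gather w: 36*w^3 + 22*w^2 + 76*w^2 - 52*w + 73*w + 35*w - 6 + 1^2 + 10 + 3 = 36*w^3 + 98*w^2 + 56*w + 8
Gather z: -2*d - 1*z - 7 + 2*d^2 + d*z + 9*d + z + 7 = 2*d^2 + d*z + 7*d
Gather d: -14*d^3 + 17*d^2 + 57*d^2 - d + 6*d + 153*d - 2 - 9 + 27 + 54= -14*d^3 + 74*d^2 + 158*d + 70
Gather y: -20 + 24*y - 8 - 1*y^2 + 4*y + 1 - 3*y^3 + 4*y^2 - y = -3*y^3 + 3*y^2 + 27*y - 27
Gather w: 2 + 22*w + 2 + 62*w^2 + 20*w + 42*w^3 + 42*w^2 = 42*w^3 + 104*w^2 + 42*w + 4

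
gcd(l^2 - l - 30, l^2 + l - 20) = l + 5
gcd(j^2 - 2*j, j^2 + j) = j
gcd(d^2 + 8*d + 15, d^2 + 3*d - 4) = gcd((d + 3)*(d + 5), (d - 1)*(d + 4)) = 1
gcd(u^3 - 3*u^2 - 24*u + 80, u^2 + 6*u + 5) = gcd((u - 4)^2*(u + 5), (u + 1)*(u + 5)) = u + 5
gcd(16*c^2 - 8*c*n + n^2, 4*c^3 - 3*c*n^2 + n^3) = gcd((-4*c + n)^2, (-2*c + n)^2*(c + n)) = 1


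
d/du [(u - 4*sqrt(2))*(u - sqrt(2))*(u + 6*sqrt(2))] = 3*u^2 + 2*sqrt(2)*u - 52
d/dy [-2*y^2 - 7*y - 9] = -4*y - 7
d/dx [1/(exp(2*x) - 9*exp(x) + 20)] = (9 - 2*exp(x))*exp(x)/(exp(2*x) - 9*exp(x) + 20)^2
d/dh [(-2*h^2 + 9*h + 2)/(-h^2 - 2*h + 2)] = (13*h^2 - 4*h + 22)/(h^4 + 4*h^3 - 8*h + 4)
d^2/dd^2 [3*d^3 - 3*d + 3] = 18*d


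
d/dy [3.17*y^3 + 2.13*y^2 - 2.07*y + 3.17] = 9.51*y^2 + 4.26*y - 2.07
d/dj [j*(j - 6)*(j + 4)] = 3*j^2 - 4*j - 24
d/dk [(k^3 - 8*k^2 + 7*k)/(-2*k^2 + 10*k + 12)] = (-k^4 + 10*k^3 - 15*k^2 - 96*k + 42)/(2*(k^4 - 10*k^3 + 13*k^2 + 60*k + 36))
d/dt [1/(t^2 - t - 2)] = (1 - 2*t)/(-t^2 + t + 2)^2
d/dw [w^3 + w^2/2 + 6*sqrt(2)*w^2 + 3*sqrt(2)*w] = 3*w^2 + w + 12*sqrt(2)*w + 3*sqrt(2)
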